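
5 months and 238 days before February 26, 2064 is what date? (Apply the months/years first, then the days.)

Counting back 5 months and 238 days from February 26, 2064: first the month/year part, then the days.
month 2 − 5 = -3, which is month 9 of year 2063 → September 2063.
Day 26 is valid in September, giving September 26, 2063.
Now subtract 238 days from September 26, 2063.
Going back 26 days from September 26, 2063 reaches the end of the previous month; 238 − 26 = 212 left.
August 2063 has 31 days: 212 − 31 = 181 left.
July 2063 has 31 days: 181 − 31 = 150 left.
June 2063 has 30 days: 150 − 30 = 120 left.
May 2063 has 31 days: 120 − 31 = 89 left.
April 2063 has 30 days: 89 − 30 = 59 left.
March 2063 has 31 days: 59 − 31 = 28 left.
February 2063 has 28 days (2063 is not a leap year): 28 − 28 = 0 left.
January 2063 has 31 days; 31 − 0 = 31 → January 31, 2063.

January 31, 2063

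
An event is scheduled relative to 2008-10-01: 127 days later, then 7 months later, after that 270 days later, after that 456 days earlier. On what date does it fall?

March 3, 2009

Advancing 127 days from October 1, 2008:
October has 31 days, so 31 − 1 = 30 days remain after October 1, 2008; 127 − 30 = 97 left.
November 2008 has 30 days: 97 − 30 = 67 left.
December 2008 has 31 days: 67 − 31 = 36 left.
January 2009 has 31 days: 36 − 31 = 5 left.
5 days into February 2009 → February 5, 2009.
Adding 7 months from February 5, 2009:
month 2 + 7 = 9 → September 2009.
Day 5 is valid in September, giving September 5, 2009.
Counting forward 270 days from September 5, 2009:
September has 30 days, so 30 − 5 = 25 days remain after September 5, 2009; 270 − 25 = 245 left.
October 2009 has 31 days: 245 − 31 = 214 left.
November 2009 has 30 days: 214 − 30 = 184 left.
December 2009 has 31 days: 184 − 31 = 153 left.
January 2010 has 31 days: 153 − 31 = 122 left.
February 2010 has 28 days (2010 is not a leap year): 122 − 28 = 94 left.
March 2010 has 31 days: 94 − 31 = 63 left.
April 2010 has 30 days: 63 − 30 = 33 left.
May 2010 has 31 days: 33 − 31 = 2 left.
2 days into June 2010 → June 2, 2010.
Counting back 456 days from June 2, 2010:
Going back 2 days from June 2, 2010 reaches the end of the previous month; 456 − 2 = 454 left.
May 2010 has 31 days: 454 − 31 = 423 left.
April 2010 has 30 days: 423 − 30 = 393 left.
March 2010 has 31 days: 393 − 31 = 362 left.
February 2010 has 28 days (2010 is not a leap year): 362 − 28 = 334 left.
January 2010 has 31 days: 334 − 31 = 303 left.
December 2009 has 31 days: 303 − 31 = 272 left.
November 2009 has 30 days: 272 − 30 = 242 left.
October 2009 has 31 days: 242 − 31 = 211 left.
September 2009 has 30 days: 211 − 30 = 181 left.
August 2009 has 31 days: 181 − 31 = 150 left.
July 2009 has 31 days: 150 − 31 = 119 left.
June 2009 has 30 days: 119 − 30 = 89 left.
May 2009 has 31 days: 89 − 31 = 58 left.
April 2009 has 30 days: 58 − 30 = 28 left.
March 2009 has 31 days; 31 − 28 = 3 → March 3, 2009.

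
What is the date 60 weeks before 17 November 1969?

September 23, 1968

Subtracting 60 weeks = 420 days from November 17, 1969.
Going back 17 days from November 17, 1969 reaches the end of the previous month; 420 − 17 = 403 left.
October 1969 has 31 days: 403 − 31 = 372 left.
September 1969 has 30 days: 372 − 30 = 342 left.
August 1969 has 31 days: 342 − 31 = 311 left.
July 1969 has 31 days: 311 − 31 = 280 left.
June 1969 has 30 days: 280 − 30 = 250 left.
May 1969 has 31 days: 250 − 31 = 219 left.
April 1969 has 30 days: 219 − 30 = 189 left.
March 1969 has 31 days: 189 − 31 = 158 left.
February 1969 has 28 days (1969 is not a leap year): 158 − 28 = 130 left.
January 1969 has 31 days: 130 − 31 = 99 left.
December 1968 has 31 days: 99 − 31 = 68 left.
November 1968 has 30 days: 68 − 30 = 38 left.
October 1968 has 31 days: 38 − 31 = 7 left.
September 1968 has 30 days; 30 − 7 = 23 → September 23, 1968.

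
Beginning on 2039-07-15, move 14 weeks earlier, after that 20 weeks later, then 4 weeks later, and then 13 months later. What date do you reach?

Counting back 14 weeks (= 98 days) from July 15, 2039:
Going back 15 days from July 15, 2039 reaches the end of the previous month; 98 − 15 = 83 left.
June 2039 has 30 days: 83 − 30 = 53 left.
May 2039 has 31 days: 53 − 31 = 22 left.
April 2039 has 30 days; 30 − 22 = 8 → April 8, 2039.
Advancing 20 weeks (= 140 days) from April 8, 2039:
April has 30 days, so 30 − 8 = 22 days remain after April 8, 2039; 140 − 22 = 118 left.
May 2039 has 31 days: 118 − 31 = 87 left.
June 2039 has 30 days: 87 − 30 = 57 left.
July 2039 has 31 days: 57 − 31 = 26 left.
26 days into August 2039 → August 26, 2039.
Adding 4 weeks (= 28 days) from August 26, 2039:
August has 31 days, so 31 − 26 = 5 days remain after August 26, 2039; 28 − 5 = 23 left.
23 days into September 2039 → September 23, 2039.
Counting forward 13 months from September 23, 2039:
month 9 + 13 = 22, which is month 10 of year 2040 → October 2040.
Day 23 is valid in October, giving October 23, 2040.

October 23, 2040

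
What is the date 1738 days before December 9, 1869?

March 7, 1865

Subtracting 1738 days from December 9, 1869.
Going back 9 days from December 9, 1869 reaches the end of the previous month; 1738 − 9 = 1729 left.
November 1869 has 30 days: 1729 − 30 = 1699 left.
October 1869 has 31 days: 1699 − 31 = 1668 left.
September 1869 has 30 days: 1668 − 30 = 1638 left.
August 1869 has 31 days: 1638 − 31 = 1607 left.
July 1869 has 31 days: 1607 − 31 = 1576 left.
June 1869 has 30 days: 1576 − 30 = 1546 left.
May 1869 has 31 days: 1546 − 31 = 1515 left.
April 1869 has 30 days: 1515 − 30 = 1485 left.
March 1869 has 31 days: 1485 − 31 = 1454 left.
February 1869 has 28 days (1869 is not a leap year): 1454 − 28 = 1426 left.
January 1869 has 31 days: 1426 − 31 = 1395 left.
December 1868 has 31 days: 1395 − 31 = 1364 left.
November 1868 has 30 days: 1364 − 30 = 1334 left.
October 1868 has 31 days: 1334 − 31 = 1303 left.
September 1868 has 30 days: 1303 − 30 = 1273 left.
August 1868 has 31 days: 1273 − 31 = 1242 left.
July 1868 has 31 days: 1242 − 31 = 1211 left.
June 1868 has 30 days: 1211 − 30 = 1181 left.
May 1868 has 31 days: 1181 − 31 = 1150 left.
April 1868 has 30 days: 1150 − 30 = 1120 left.
March 1868 has 31 days: 1120 − 31 = 1089 left.
February 1868 has 29 days (1868 is a leap year): 1089 − 29 = 1060 left.
January 1868 has 31 days: 1060 − 31 = 1029 left.
December 1867 has 31 days: 1029 − 31 = 998 left.
November 1867 has 30 days: 998 − 30 = 968 left.
October 1867 has 31 days: 968 − 31 = 937 left.
September 1867 has 30 days: 937 − 30 = 907 left.
August 1867 has 31 days: 907 − 31 = 876 left.
July 1867 has 31 days: 876 − 31 = 845 left.
June 1867 has 30 days: 845 − 30 = 815 left.
May 1867 has 31 days: 815 − 31 = 784 left.
April 1867 has 30 days: 784 − 30 = 754 left.
March 1867 has 31 days: 754 − 31 = 723 left.
February 1867 has 28 days (1867 is not a leap year): 723 − 28 = 695 left.
January 1867 has 31 days: 695 − 31 = 664 left.
December 1866 has 31 days: 664 − 31 = 633 left.
November 1866 has 30 days: 633 − 30 = 603 left.
October 1866 has 31 days: 603 − 31 = 572 left.
September 1866 has 30 days: 572 − 30 = 542 left.
August 1866 has 31 days: 542 − 31 = 511 left.
July 1866 has 31 days: 511 − 31 = 480 left.
June 1866 has 30 days: 480 − 30 = 450 left.
May 1866 has 31 days: 450 − 31 = 419 left.
April 1866 has 30 days: 419 − 30 = 389 left.
March 1866 has 31 days: 389 − 31 = 358 left.
February 1866 has 28 days (1866 is not a leap year): 358 − 28 = 330 left.
January 1866 has 31 days: 330 − 31 = 299 left.
December 1865 has 31 days: 299 − 31 = 268 left.
November 1865 has 30 days: 268 − 30 = 238 left.
October 1865 has 31 days: 238 − 31 = 207 left.
September 1865 has 30 days: 207 − 30 = 177 left.
August 1865 has 31 days: 177 − 31 = 146 left.
July 1865 has 31 days: 146 − 31 = 115 left.
June 1865 has 30 days: 115 − 30 = 85 left.
May 1865 has 31 days: 85 − 31 = 54 left.
April 1865 has 30 days: 54 − 30 = 24 left.
March 1865 has 31 days; 31 − 24 = 7 → March 7, 1865.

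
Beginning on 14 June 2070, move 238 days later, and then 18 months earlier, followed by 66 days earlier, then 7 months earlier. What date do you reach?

Counting forward 238 days from June 14, 2070:
June has 30 days, so 30 − 14 = 16 days remain after June 14, 2070; 238 − 16 = 222 left.
July 2070 has 31 days: 222 − 31 = 191 left.
August 2070 has 31 days: 191 − 31 = 160 left.
September 2070 has 30 days: 160 − 30 = 130 left.
October 2070 has 31 days: 130 − 31 = 99 left.
November 2070 has 30 days: 99 − 30 = 69 left.
December 2070 has 31 days: 69 − 31 = 38 left.
January 2071 has 31 days: 38 − 31 = 7 left.
7 days into February 2071 → February 7, 2071.
Going back 18 months from February 7, 2071:
month 2 − 18 = -16, which is month 8 of year 2069 → August 2069.
Day 7 is valid in August, giving August 7, 2069.
Subtracting 66 days from August 7, 2069:
Going back 7 days from August 7, 2069 reaches the end of the previous month; 66 − 7 = 59 left.
July 2069 has 31 days: 59 − 31 = 28 left.
June 2069 has 30 days; 30 − 28 = 2 → June 2, 2069.
Counting back 7 months from June 2, 2069:
month 6 − 7 = -1, which is month 11 of year 2068 → November 2068.
Day 2 is valid in November, giving November 2, 2068.

November 2, 2068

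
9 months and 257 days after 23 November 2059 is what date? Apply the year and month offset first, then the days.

Adding 9 months and 257 days from November 23, 2059: first the month/year part, then the days.
month 11 + 9 = 20, which is month 8 of year 2060 → August 2060.
Day 23 is valid in August, giving August 23, 2060.
Now add 257 days from August 23, 2060.
August has 31 days, so 31 − 23 = 8 days remain after August 23, 2060; 257 − 8 = 249 left.
September 2060 has 30 days: 249 − 30 = 219 left.
October 2060 has 31 days: 219 − 31 = 188 left.
November 2060 has 30 days: 188 − 30 = 158 left.
December 2060 has 31 days: 158 − 31 = 127 left.
January 2061 has 31 days: 127 − 31 = 96 left.
February 2061 has 28 days (2061 is not a leap year): 96 − 28 = 68 left.
March 2061 has 31 days: 68 − 31 = 37 left.
April 2061 has 30 days: 37 − 30 = 7 left.
7 days into May 2061 → May 7, 2061.

May 7, 2061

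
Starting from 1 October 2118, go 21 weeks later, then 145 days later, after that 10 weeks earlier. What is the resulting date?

Adding 21 weeks (= 147 days) from October 1, 2118:
October has 31 days, so 31 − 1 = 30 days remain after October 1, 2118; 147 − 30 = 117 left.
November 2118 has 30 days: 117 − 30 = 87 left.
December 2118 has 31 days: 87 − 31 = 56 left.
January 2119 has 31 days: 56 − 31 = 25 left.
25 days into February 2119 → February 25, 2119.
Advancing 145 days from February 25, 2119:
February has 28 days, so 28 − 25 = 3 days remain after February 25, 2119; 145 − 3 = 142 left.
March 2119 has 31 days: 142 − 31 = 111 left.
April 2119 has 30 days: 111 − 30 = 81 left.
May 2119 has 31 days: 81 − 31 = 50 left.
June 2119 has 30 days: 50 − 30 = 20 left.
20 days into July 2119 → July 20, 2119.
Counting back 10 weeks (= 70 days) from July 20, 2119:
Going back 20 days from July 20, 2119 reaches the end of the previous month; 70 − 20 = 50 left.
June 2119 has 30 days: 50 − 30 = 20 left.
May 2119 has 31 days; 31 − 20 = 11 → May 11, 2119.

May 11, 2119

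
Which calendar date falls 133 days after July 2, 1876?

November 12, 1876

Adding 133 days from July 2, 1876.
July has 31 days, so 31 − 2 = 29 days remain after July 2, 1876; 133 − 29 = 104 left.
August 1876 has 31 days: 104 − 31 = 73 left.
September 1876 has 30 days: 73 − 30 = 43 left.
October 1876 has 31 days: 43 − 31 = 12 left.
12 days into November 1876 → November 12, 1876.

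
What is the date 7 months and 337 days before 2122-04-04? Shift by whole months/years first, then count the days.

October 2, 2120

Counting back 7 months and 337 days from April 4, 2122: first the month/year part, then the days.
month 4 − 7 = -3, which is month 9 of year 2121 → September 2121.
Day 4 is valid in September, giving September 4, 2121.
Now subtract 337 days from September 4, 2121.
Going back 4 days from September 4, 2121 reaches the end of the previous month; 337 − 4 = 333 left.
August 2121 has 31 days: 333 − 31 = 302 left.
July 2121 has 31 days: 302 − 31 = 271 left.
June 2121 has 30 days: 271 − 30 = 241 left.
May 2121 has 31 days: 241 − 31 = 210 left.
April 2121 has 30 days: 210 − 30 = 180 left.
March 2121 has 31 days: 180 − 31 = 149 left.
February 2121 has 28 days (2121 is not a leap year): 149 − 28 = 121 left.
January 2121 has 31 days: 121 − 31 = 90 left.
December 2120 has 31 days: 90 − 31 = 59 left.
November 2120 has 30 days: 59 − 30 = 29 left.
October 2120 has 31 days; 31 − 29 = 2 → October 2, 2120.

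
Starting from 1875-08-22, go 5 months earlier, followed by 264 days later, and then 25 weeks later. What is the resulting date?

June 3, 1876

Subtracting 5 months from August 22, 1875:
month 8 − 5 = 3 → March 1875.
Day 22 is valid in March, giving March 22, 1875.
Adding 264 days from March 22, 1875:
March has 31 days, so 31 − 22 = 9 days remain after March 22, 1875; 264 − 9 = 255 left.
April 1875 has 30 days: 255 − 30 = 225 left.
May 1875 has 31 days: 225 − 31 = 194 left.
June 1875 has 30 days: 194 − 30 = 164 left.
July 1875 has 31 days: 164 − 31 = 133 left.
August 1875 has 31 days: 133 − 31 = 102 left.
September 1875 has 30 days: 102 − 30 = 72 left.
October 1875 has 31 days: 72 − 31 = 41 left.
November 1875 has 30 days: 41 − 30 = 11 left.
11 days into December 1875 → December 11, 1875.
Adding 25 weeks (= 175 days) from December 11, 1875:
December has 31 days, so 31 − 11 = 20 days remain after December 11, 1875; 175 − 20 = 155 left.
January 1876 has 31 days: 155 − 31 = 124 left.
February 1876 has 29 days (1876 is a leap year): 124 − 29 = 95 left.
March 1876 has 31 days: 95 − 31 = 64 left.
April 1876 has 30 days: 64 − 30 = 34 left.
May 1876 has 31 days: 34 − 31 = 3 left.
3 days into June 1876 → June 3, 1876.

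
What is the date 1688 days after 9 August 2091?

Adding 1688 days from August 9, 2091.
August has 31 days, so 31 − 9 = 22 days remain after August 9, 2091; 1688 − 22 = 1666 left.
September 2091 has 30 days: 1666 − 30 = 1636 left.
October 2091 has 31 days: 1636 − 31 = 1605 left.
November 2091 has 30 days: 1605 − 30 = 1575 left.
December 2091 has 31 days: 1575 − 31 = 1544 left.
January 2092 has 31 days: 1544 − 31 = 1513 left.
February 2092 has 29 days (2092 is a leap year): 1513 − 29 = 1484 left.
March 2092 has 31 days: 1484 − 31 = 1453 left.
April 2092 has 30 days: 1453 − 30 = 1423 left.
May 2092 has 31 days: 1423 − 31 = 1392 left.
June 2092 has 30 days: 1392 − 30 = 1362 left.
July 2092 has 31 days: 1362 − 31 = 1331 left.
August 2092 has 31 days: 1331 − 31 = 1300 left.
September 2092 has 30 days: 1300 − 30 = 1270 left.
October 2092 has 31 days: 1270 − 31 = 1239 left.
November 2092 has 30 days: 1239 − 30 = 1209 left.
December 2092 has 31 days: 1209 − 31 = 1178 left.
January 2093 has 31 days: 1178 − 31 = 1147 left.
February 2093 has 28 days (2093 is not a leap year): 1147 − 28 = 1119 left.
March 2093 has 31 days: 1119 − 31 = 1088 left.
April 2093 has 30 days: 1088 − 30 = 1058 left.
May 2093 has 31 days: 1058 − 31 = 1027 left.
June 2093 has 30 days: 1027 − 30 = 997 left.
July 2093 has 31 days: 997 − 31 = 966 left.
August 2093 has 31 days: 966 − 31 = 935 left.
September 2093 has 30 days: 935 − 30 = 905 left.
October 2093 has 31 days: 905 − 31 = 874 left.
November 2093 has 30 days: 874 − 30 = 844 left.
December 2093 has 31 days: 844 − 31 = 813 left.
January 2094 has 31 days: 813 − 31 = 782 left.
February 2094 has 28 days (2094 is not a leap year): 782 − 28 = 754 left.
March 2094 has 31 days: 754 − 31 = 723 left.
April 2094 has 30 days: 723 − 30 = 693 left.
May 2094 has 31 days: 693 − 31 = 662 left.
June 2094 has 30 days: 662 − 30 = 632 left.
July 2094 has 31 days: 632 − 31 = 601 left.
August 2094 has 31 days: 601 − 31 = 570 left.
September 2094 has 30 days: 570 − 30 = 540 left.
October 2094 has 31 days: 540 − 31 = 509 left.
November 2094 has 30 days: 509 − 30 = 479 left.
December 2094 has 31 days: 479 − 31 = 448 left.
January 2095 has 31 days: 448 − 31 = 417 left.
February 2095 has 28 days (2095 is not a leap year): 417 − 28 = 389 left.
March 2095 has 31 days: 389 − 31 = 358 left.
April 2095 has 30 days: 358 − 30 = 328 left.
May 2095 has 31 days: 328 − 31 = 297 left.
June 2095 has 30 days: 297 − 30 = 267 left.
July 2095 has 31 days: 267 − 31 = 236 left.
August 2095 has 31 days: 236 − 31 = 205 left.
September 2095 has 30 days: 205 − 30 = 175 left.
October 2095 has 31 days: 175 − 31 = 144 left.
November 2095 has 30 days: 144 − 30 = 114 left.
December 2095 has 31 days: 114 − 31 = 83 left.
January 2096 has 31 days: 83 − 31 = 52 left.
February 2096 has 29 days (2096 is a leap year): 52 − 29 = 23 left.
23 days into March 2096 → March 23, 2096.

March 23, 2096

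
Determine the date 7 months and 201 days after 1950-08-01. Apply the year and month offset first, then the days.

Adding 7 months and 201 days from August 1, 1950: first the month/year part, then the days.
month 8 + 7 = 15, which is month 3 of year 1951 → March 1951.
Day 1 is valid in March, giving March 1, 1951.
Now add 201 days from March 1, 1951.
March has 31 days, so 31 − 1 = 30 days remain after March 1, 1951; 201 − 30 = 171 left.
April 1951 has 30 days: 171 − 30 = 141 left.
May 1951 has 31 days: 141 − 31 = 110 left.
June 1951 has 30 days: 110 − 30 = 80 left.
July 1951 has 31 days: 80 − 31 = 49 left.
August 1951 has 31 days: 49 − 31 = 18 left.
18 days into September 1951 → September 18, 1951.

September 18, 1951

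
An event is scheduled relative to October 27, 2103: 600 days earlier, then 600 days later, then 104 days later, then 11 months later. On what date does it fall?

Counting back 600 days from October 27, 2103:
Going back 27 days from October 27, 2103 reaches the end of the previous month; 600 − 27 = 573 left.
September 2103 has 30 days: 573 − 30 = 543 left.
August 2103 has 31 days: 543 − 31 = 512 left.
July 2103 has 31 days: 512 − 31 = 481 left.
June 2103 has 30 days: 481 − 30 = 451 left.
May 2103 has 31 days: 451 − 31 = 420 left.
April 2103 has 30 days: 420 − 30 = 390 left.
March 2103 has 31 days: 390 − 31 = 359 left.
February 2103 has 28 days (2103 is not a leap year): 359 − 28 = 331 left.
January 2103 has 31 days: 331 − 31 = 300 left.
December 2102 has 31 days: 300 − 31 = 269 left.
November 2102 has 30 days: 269 − 30 = 239 left.
October 2102 has 31 days: 239 − 31 = 208 left.
September 2102 has 30 days: 208 − 30 = 178 left.
August 2102 has 31 days: 178 − 31 = 147 left.
July 2102 has 31 days: 147 − 31 = 116 left.
June 2102 has 30 days: 116 − 30 = 86 left.
May 2102 has 31 days: 86 − 31 = 55 left.
April 2102 has 30 days: 55 − 30 = 25 left.
March 2102 has 31 days; 31 − 25 = 6 → March 6, 2102.
Advancing 600 days from March 6, 2102:
March has 31 days, so 31 − 6 = 25 days remain after March 6, 2102; 600 − 25 = 575 left.
April 2102 has 30 days: 575 − 30 = 545 left.
May 2102 has 31 days: 545 − 31 = 514 left.
June 2102 has 30 days: 514 − 30 = 484 left.
July 2102 has 31 days: 484 − 31 = 453 left.
August 2102 has 31 days: 453 − 31 = 422 left.
September 2102 has 30 days: 422 − 30 = 392 left.
October 2102 has 31 days: 392 − 31 = 361 left.
November 2102 has 30 days: 361 − 30 = 331 left.
December 2102 has 31 days: 331 − 31 = 300 left.
January 2103 has 31 days: 300 − 31 = 269 left.
February 2103 has 28 days (2103 is not a leap year): 269 − 28 = 241 left.
March 2103 has 31 days: 241 − 31 = 210 left.
April 2103 has 30 days: 210 − 30 = 180 left.
May 2103 has 31 days: 180 − 31 = 149 left.
June 2103 has 30 days: 149 − 30 = 119 left.
July 2103 has 31 days: 119 − 31 = 88 left.
August 2103 has 31 days: 88 − 31 = 57 left.
September 2103 has 30 days: 57 − 30 = 27 left.
27 days into October 2103 → October 27, 2103.
Advancing 104 days from October 27, 2103:
October has 31 days, so 31 − 27 = 4 days remain after October 27, 2103; 104 − 4 = 100 left.
November 2103 has 30 days: 100 − 30 = 70 left.
December 2103 has 31 days: 70 − 31 = 39 left.
January 2104 has 31 days: 39 − 31 = 8 left.
8 days into February 2104 → February 8, 2104.
Counting forward 11 months from February 8, 2104:
month 2 + 11 = 13, which is month 1 of year 2105 → January 2105.
Day 8 is valid in January, giving January 8, 2105.

January 8, 2105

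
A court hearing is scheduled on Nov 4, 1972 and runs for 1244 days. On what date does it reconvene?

April 1, 1976

Counting forward 1244 days from November 4, 1972.
November has 30 days, so 30 − 4 = 26 days remain after November 4, 1972; 1244 − 26 = 1218 left.
December 1972 has 31 days: 1218 − 31 = 1187 left.
January 1973 has 31 days: 1187 − 31 = 1156 left.
February 1973 has 28 days (1973 is not a leap year): 1156 − 28 = 1128 left.
March 1973 has 31 days: 1128 − 31 = 1097 left.
April 1973 has 30 days: 1097 − 30 = 1067 left.
May 1973 has 31 days: 1067 − 31 = 1036 left.
June 1973 has 30 days: 1036 − 30 = 1006 left.
July 1973 has 31 days: 1006 − 31 = 975 left.
August 1973 has 31 days: 975 − 31 = 944 left.
September 1973 has 30 days: 944 − 30 = 914 left.
October 1973 has 31 days: 914 − 31 = 883 left.
November 1973 has 30 days: 883 − 30 = 853 left.
December 1973 has 31 days: 853 − 31 = 822 left.
January 1974 has 31 days: 822 − 31 = 791 left.
February 1974 has 28 days (1974 is not a leap year): 791 − 28 = 763 left.
March 1974 has 31 days: 763 − 31 = 732 left.
April 1974 has 30 days: 732 − 30 = 702 left.
May 1974 has 31 days: 702 − 31 = 671 left.
June 1974 has 30 days: 671 − 30 = 641 left.
July 1974 has 31 days: 641 − 31 = 610 left.
August 1974 has 31 days: 610 − 31 = 579 left.
September 1974 has 30 days: 579 − 30 = 549 left.
October 1974 has 31 days: 549 − 31 = 518 left.
November 1974 has 30 days: 518 − 30 = 488 left.
December 1974 has 31 days: 488 − 31 = 457 left.
January 1975 has 31 days: 457 − 31 = 426 left.
February 1975 has 28 days (1975 is not a leap year): 426 − 28 = 398 left.
March 1975 has 31 days: 398 − 31 = 367 left.
April 1975 has 30 days: 367 − 30 = 337 left.
May 1975 has 31 days: 337 − 31 = 306 left.
June 1975 has 30 days: 306 − 30 = 276 left.
July 1975 has 31 days: 276 − 31 = 245 left.
August 1975 has 31 days: 245 − 31 = 214 left.
September 1975 has 30 days: 214 − 30 = 184 left.
October 1975 has 31 days: 184 − 31 = 153 left.
November 1975 has 30 days: 153 − 30 = 123 left.
December 1975 has 31 days: 123 − 31 = 92 left.
January 1976 has 31 days: 92 − 31 = 61 left.
February 1976 has 29 days (1976 is a leap year): 61 − 29 = 32 left.
March 1976 has 31 days: 32 − 31 = 1 left.
1 day into April 1976 → April 1, 1976.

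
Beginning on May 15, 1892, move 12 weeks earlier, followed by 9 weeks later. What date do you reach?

Counting back 12 weeks (= 84 days) from May 15, 1892:
Going back 15 days from May 15, 1892 reaches the end of the previous month; 84 − 15 = 69 left.
April 1892 has 30 days: 69 − 30 = 39 left.
March 1892 has 31 days: 39 − 31 = 8 left.
February 1892 has 29 days; 29 − 8 = 21 → February 21, 1892.
Advancing 9 weeks (= 63 days) from February 21, 1892:
February has 29 days, so 29 − 21 = 8 days remain after February 21, 1892; 63 − 8 = 55 left.
March 1892 has 31 days: 55 − 31 = 24 left.
24 days into April 1892 → April 24, 1892.

April 24, 1892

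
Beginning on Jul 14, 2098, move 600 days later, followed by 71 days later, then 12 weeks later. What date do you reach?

Adding 600 days from July 14, 2098:
July has 31 days, so 31 − 14 = 17 days remain after July 14, 2098; 600 − 17 = 583 left.
August 2098 has 31 days: 583 − 31 = 552 left.
September 2098 has 30 days: 552 − 30 = 522 left.
October 2098 has 31 days: 522 − 31 = 491 left.
November 2098 has 30 days: 491 − 30 = 461 left.
December 2098 has 31 days: 461 − 31 = 430 left.
January 2099 has 31 days: 430 − 31 = 399 left.
February 2099 has 28 days (2099 is not a leap year): 399 − 28 = 371 left.
March 2099 has 31 days: 371 − 31 = 340 left.
April 2099 has 30 days: 340 − 30 = 310 left.
May 2099 has 31 days: 310 − 31 = 279 left.
June 2099 has 30 days: 279 − 30 = 249 left.
July 2099 has 31 days: 249 − 31 = 218 left.
August 2099 has 31 days: 218 − 31 = 187 left.
September 2099 has 30 days: 187 − 30 = 157 left.
October 2099 has 31 days: 157 − 31 = 126 left.
November 2099 has 30 days: 126 − 30 = 96 left.
December 2099 has 31 days: 96 − 31 = 65 left.
January 2100 has 31 days: 65 − 31 = 34 left.
February 2100 has 28 days (2100 is not a leap year (divisible by 100 but not 400)): 34 − 28 = 6 left.
6 days into March 2100 → March 6, 2100.
Counting forward 71 days from March 6, 2100:
March has 31 days, so 31 − 6 = 25 days remain after March 6, 2100; 71 − 25 = 46 left.
April 2100 has 30 days: 46 − 30 = 16 left.
16 days into May 2100 → May 16, 2100.
Advancing 12 weeks (= 84 days) from May 16, 2100:
May has 31 days, so 31 − 16 = 15 days remain after May 16, 2100; 84 − 15 = 69 left.
June 2100 has 30 days: 69 − 30 = 39 left.
July 2100 has 31 days: 39 − 31 = 8 left.
8 days into August 2100 → August 8, 2100.

August 8, 2100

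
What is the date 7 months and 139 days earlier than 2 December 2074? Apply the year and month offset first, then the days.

December 14, 2073

Going back 7 months and 139 days from December 2, 2074: first the month/year part, then the days.
month 12 − 7 = 5 → May 2074.
Day 2 is valid in May, giving May 2, 2074.
Now subtract 139 days from May 2, 2074.
Going back 2 days from May 2, 2074 reaches the end of the previous month; 139 − 2 = 137 left.
April 2074 has 30 days: 137 − 30 = 107 left.
March 2074 has 31 days: 107 − 31 = 76 left.
February 2074 has 28 days (2074 is not a leap year): 76 − 28 = 48 left.
January 2074 has 31 days: 48 − 31 = 17 left.
December 2073 has 31 days; 31 − 17 = 14 → December 14, 2073.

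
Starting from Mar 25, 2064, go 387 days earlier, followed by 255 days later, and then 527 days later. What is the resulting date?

Going back 387 days from March 25, 2064:
Going back 25 days from March 25, 2064 reaches the end of the previous month; 387 − 25 = 362 left.
February 2064 has 29 days (2064 is a leap year): 362 − 29 = 333 left.
January 2064 has 31 days: 333 − 31 = 302 left.
December 2063 has 31 days: 302 − 31 = 271 left.
November 2063 has 30 days: 271 − 30 = 241 left.
October 2063 has 31 days: 241 − 31 = 210 left.
September 2063 has 30 days: 210 − 30 = 180 left.
August 2063 has 31 days: 180 − 31 = 149 left.
July 2063 has 31 days: 149 − 31 = 118 left.
June 2063 has 30 days: 118 − 30 = 88 left.
May 2063 has 31 days: 88 − 31 = 57 left.
April 2063 has 30 days: 57 − 30 = 27 left.
March 2063 has 31 days; 31 − 27 = 4 → March 4, 2063.
Advancing 255 days from March 4, 2063:
March has 31 days, so 31 − 4 = 27 days remain after March 4, 2063; 255 − 27 = 228 left.
April 2063 has 30 days: 228 − 30 = 198 left.
May 2063 has 31 days: 198 − 31 = 167 left.
June 2063 has 30 days: 167 − 30 = 137 left.
July 2063 has 31 days: 137 − 31 = 106 left.
August 2063 has 31 days: 106 − 31 = 75 left.
September 2063 has 30 days: 75 − 30 = 45 left.
October 2063 has 31 days: 45 − 31 = 14 left.
14 days into November 2063 → November 14, 2063.
Adding 527 days from November 14, 2063:
November has 30 days, so 30 − 14 = 16 days remain after November 14, 2063; 527 − 16 = 511 left.
December 2063 has 31 days: 511 − 31 = 480 left.
January 2064 has 31 days: 480 − 31 = 449 left.
February 2064 has 29 days (2064 is a leap year): 449 − 29 = 420 left.
March 2064 has 31 days: 420 − 31 = 389 left.
April 2064 has 30 days: 389 − 30 = 359 left.
May 2064 has 31 days: 359 − 31 = 328 left.
June 2064 has 30 days: 328 − 30 = 298 left.
July 2064 has 31 days: 298 − 31 = 267 left.
August 2064 has 31 days: 267 − 31 = 236 left.
September 2064 has 30 days: 236 − 30 = 206 left.
October 2064 has 31 days: 206 − 31 = 175 left.
November 2064 has 30 days: 175 − 30 = 145 left.
December 2064 has 31 days: 145 − 31 = 114 left.
January 2065 has 31 days: 114 − 31 = 83 left.
February 2065 has 28 days (2065 is not a leap year): 83 − 28 = 55 left.
March 2065 has 31 days: 55 − 31 = 24 left.
24 days into April 2065 → April 24, 2065.

April 24, 2065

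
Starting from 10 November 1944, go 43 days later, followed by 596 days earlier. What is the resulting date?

May 7, 1943

Adding 43 days from November 10, 1944:
November has 30 days, so 30 − 10 = 20 days remain after November 10, 1944; 43 − 20 = 23 left.
23 days into December 1944 → December 23, 1944.
Subtracting 596 days from December 23, 1944:
Going back 23 days from December 23, 1944 reaches the end of the previous month; 596 − 23 = 573 left.
November 1944 has 30 days: 573 − 30 = 543 left.
October 1944 has 31 days: 543 − 31 = 512 left.
September 1944 has 30 days: 512 − 30 = 482 left.
August 1944 has 31 days: 482 − 31 = 451 left.
July 1944 has 31 days: 451 − 31 = 420 left.
June 1944 has 30 days: 420 − 30 = 390 left.
May 1944 has 31 days: 390 − 31 = 359 left.
April 1944 has 30 days: 359 − 30 = 329 left.
March 1944 has 31 days: 329 − 31 = 298 left.
February 1944 has 29 days (1944 is a leap year): 298 − 29 = 269 left.
January 1944 has 31 days: 269 − 31 = 238 left.
December 1943 has 31 days: 238 − 31 = 207 left.
November 1943 has 30 days: 207 − 30 = 177 left.
October 1943 has 31 days: 177 − 31 = 146 left.
September 1943 has 30 days: 146 − 30 = 116 left.
August 1943 has 31 days: 116 − 31 = 85 left.
July 1943 has 31 days: 85 − 31 = 54 left.
June 1943 has 30 days: 54 − 30 = 24 left.
May 1943 has 31 days; 31 − 24 = 7 → May 7, 1943.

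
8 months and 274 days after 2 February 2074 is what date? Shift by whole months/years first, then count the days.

July 3, 2075

Advancing 8 months and 274 days from February 2, 2074: first the month/year part, then the days.
month 2 + 8 = 10 → October 2074.
Day 2 is valid in October, giving October 2, 2074.
Now add 274 days from October 2, 2074.
October has 31 days, so 31 − 2 = 29 days remain after October 2, 2074; 274 − 29 = 245 left.
November 2074 has 30 days: 245 − 30 = 215 left.
December 2074 has 31 days: 215 − 31 = 184 left.
January 2075 has 31 days: 184 − 31 = 153 left.
February 2075 has 28 days (2075 is not a leap year): 153 − 28 = 125 left.
March 2075 has 31 days: 125 − 31 = 94 left.
April 2075 has 30 days: 94 − 30 = 64 left.
May 2075 has 31 days: 64 − 31 = 33 left.
June 2075 has 30 days: 33 − 30 = 3 left.
3 days into July 2075 → July 3, 2075.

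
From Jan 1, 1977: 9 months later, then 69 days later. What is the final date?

December 9, 1977

Counting forward 9 months from January 1, 1977:
month 1 + 9 = 10 → October 1977.
Day 1 is valid in October, giving October 1, 1977.
Counting forward 69 days from October 1, 1977:
October has 31 days, so 31 − 1 = 30 days remain after October 1, 1977; 69 − 30 = 39 left.
November 1977 has 30 days: 39 − 30 = 9 left.
9 days into December 1977 → December 9, 1977.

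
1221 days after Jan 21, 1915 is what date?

Adding 1221 days from January 21, 1915.
January has 31 days, so 31 − 21 = 10 days remain after January 21, 1915; 1221 − 10 = 1211 left.
February 1915 has 28 days (1915 is not a leap year): 1211 − 28 = 1183 left.
March 1915 has 31 days: 1183 − 31 = 1152 left.
April 1915 has 30 days: 1152 − 30 = 1122 left.
May 1915 has 31 days: 1122 − 31 = 1091 left.
June 1915 has 30 days: 1091 − 30 = 1061 left.
July 1915 has 31 days: 1061 − 31 = 1030 left.
August 1915 has 31 days: 1030 − 31 = 999 left.
September 1915 has 30 days: 999 − 30 = 969 left.
October 1915 has 31 days: 969 − 31 = 938 left.
November 1915 has 30 days: 938 − 30 = 908 left.
December 1915 has 31 days: 908 − 31 = 877 left.
January 1916 has 31 days: 877 − 31 = 846 left.
February 1916 has 29 days (1916 is a leap year): 846 − 29 = 817 left.
March 1916 has 31 days: 817 − 31 = 786 left.
April 1916 has 30 days: 786 − 30 = 756 left.
May 1916 has 31 days: 756 − 31 = 725 left.
June 1916 has 30 days: 725 − 30 = 695 left.
July 1916 has 31 days: 695 − 31 = 664 left.
August 1916 has 31 days: 664 − 31 = 633 left.
September 1916 has 30 days: 633 − 30 = 603 left.
October 1916 has 31 days: 603 − 31 = 572 left.
November 1916 has 30 days: 572 − 30 = 542 left.
December 1916 has 31 days: 542 − 31 = 511 left.
January 1917 has 31 days: 511 − 31 = 480 left.
February 1917 has 28 days (1917 is not a leap year): 480 − 28 = 452 left.
March 1917 has 31 days: 452 − 31 = 421 left.
April 1917 has 30 days: 421 − 30 = 391 left.
May 1917 has 31 days: 391 − 31 = 360 left.
June 1917 has 30 days: 360 − 30 = 330 left.
July 1917 has 31 days: 330 − 31 = 299 left.
August 1917 has 31 days: 299 − 31 = 268 left.
September 1917 has 30 days: 268 − 30 = 238 left.
October 1917 has 31 days: 238 − 31 = 207 left.
November 1917 has 30 days: 207 − 30 = 177 left.
December 1917 has 31 days: 177 − 31 = 146 left.
January 1918 has 31 days: 146 − 31 = 115 left.
February 1918 has 28 days (1918 is not a leap year): 115 − 28 = 87 left.
March 1918 has 31 days: 87 − 31 = 56 left.
April 1918 has 30 days: 56 − 30 = 26 left.
26 days into May 1918 → May 26, 1918.

May 26, 1918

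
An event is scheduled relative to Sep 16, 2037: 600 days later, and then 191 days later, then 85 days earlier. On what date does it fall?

August 23, 2039

Counting forward 600 days from September 16, 2037:
September has 30 days, so 30 − 16 = 14 days remain after September 16, 2037; 600 − 14 = 586 left.
October 2037 has 31 days: 586 − 31 = 555 left.
November 2037 has 30 days: 555 − 30 = 525 left.
December 2037 has 31 days: 525 − 31 = 494 left.
January 2038 has 31 days: 494 − 31 = 463 left.
February 2038 has 28 days (2038 is not a leap year): 463 − 28 = 435 left.
March 2038 has 31 days: 435 − 31 = 404 left.
April 2038 has 30 days: 404 − 30 = 374 left.
May 2038 has 31 days: 374 − 31 = 343 left.
June 2038 has 30 days: 343 − 30 = 313 left.
July 2038 has 31 days: 313 − 31 = 282 left.
August 2038 has 31 days: 282 − 31 = 251 left.
September 2038 has 30 days: 251 − 30 = 221 left.
October 2038 has 31 days: 221 − 31 = 190 left.
November 2038 has 30 days: 190 − 30 = 160 left.
December 2038 has 31 days: 160 − 31 = 129 left.
January 2039 has 31 days: 129 − 31 = 98 left.
February 2039 has 28 days (2039 is not a leap year): 98 − 28 = 70 left.
March 2039 has 31 days: 70 − 31 = 39 left.
April 2039 has 30 days: 39 − 30 = 9 left.
9 days into May 2039 → May 9, 2039.
Advancing 191 days from May 9, 2039:
May has 31 days, so 31 − 9 = 22 days remain after May 9, 2039; 191 − 22 = 169 left.
June 2039 has 30 days: 169 − 30 = 139 left.
July 2039 has 31 days: 139 − 31 = 108 left.
August 2039 has 31 days: 108 − 31 = 77 left.
September 2039 has 30 days: 77 − 30 = 47 left.
October 2039 has 31 days: 47 − 31 = 16 left.
16 days into November 2039 → November 16, 2039.
Going back 85 days from November 16, 2039:
Going back 16 days from November 16, 2039 reaches the end of the previous month; 85 − 16 = 69 left.
October 2039 has 31 days: 69 − 31 = 38 left.
September 2039 has 30 days: 38 − 30 = 8 left.
August 2039 has 31 days; 31 − 8 = 23 → August 23, 2039.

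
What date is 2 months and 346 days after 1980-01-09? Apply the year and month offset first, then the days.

February 18, 1981

Adding 2 months and 346 days from January 9, 1980: first the month/year part, then the days.
month 1 + 2 = 3 → March 1980.
Day 9 is valid in March, giving March 9, 1980.
Now add 346 days from March 9, 1980.
March has 31 days, so 31 − 9 = 22 days remain after March 9, 1980; 346 − 22 = 324 left.
April 1980 has 30 days: 324 − 30 = 294 left.
May 1980 has 31 days: 294 − 31 = 263 left.
June 1980 has 30 days: 263 − 30 = 233 left.
July 1980 has 31 days: 233 − 31 = 202 left.
August 1980 has 31 days: 202 − 31 = 171 left.
September 1980 has 30 days: 171 − 30 = 141 left.
October 1980 has 31 days: 141 − 31 = 110 left.
November 1980 has 30 days: 110 − 30 = 80 left.
December 1980 has 31 days: 80 − 31 = 49 left.
January 1981 has 31 days: 49 − 31 = 18 left.
18 days into February 1981 → February 18, 1981.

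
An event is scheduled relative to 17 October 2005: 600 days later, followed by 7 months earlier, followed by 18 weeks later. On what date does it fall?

March 15, 2007

Adding 600 days from October 17, 2005:
October has 31 days, so 31 − 17 = 14 days remain after October 17, 2005; 600 − 14 = 586 left.
November 2005 has 30 days: 586 − 30 = 556 left.
December 2005 has 31 days: 556 − 31 = 525 left.
January 2006 has 31 days: 525 − 31 = 494 left.
February 2006 has 28 days (2006 is not a leap year): 494 − 28 = 466 left.
March 2006 has 31 days: 466 − 31 = 435 left.
April 2006 has 30 days: 435 − 30 = 405 left.
May 2006 has 31 days: 405 − 31 = 374 left.
June 2006 has 30 days: 374 − 30 = 344 left.
July 2006 has 31 days: 344 − 31 = 313 left.
August 2006 has 31 days: 313 − 31 = 282 left.
September 2006 has 30 days: 282 − 30 = 252 left.
October 2006 has 31 days: 252 − 31 = 221 left.
November 2006 has 30 days: 221 − 30 = 191 left.
December 2006 has 31 days: 191 − 31 = 160 left.
January 2007 has 31 days: 160 − 31 = 129 left.
February 2007 has 28 days (2007 is not a leap year): 129 − 28 = 101 left.
March 2007 has 31 days: 101 − 31 = 70 left.
April 2007 has 30 days: 70 − 30 = 40 left.
May 2007 has 31 days: 40 − 31 = 9 left.
9 days into June 2007 → June 9, 2007.
Counting back 7 months from June 9, 2007:
month 6 − 7 = -1, which is month 11 of year 2006 → November 2006.
Day 9 is valid in November, giving November 9, 2006.
Counting forward 18 weeks (= 126 days) from November 9, 2006:
November has 30 days, so 30 − 9 = 21 days remain after November 9, 2006; 126 − 21 = 105 left.
December 2006 has 31 days: 105 − 31 = 74 left.
January 2007 has 31 days: 74 − 31 = 43 left.
February 2007 has 28 days (2007 is not a leap year): 43 − 28 = 15 left.
15 days into March 2007 → March 15, 2007.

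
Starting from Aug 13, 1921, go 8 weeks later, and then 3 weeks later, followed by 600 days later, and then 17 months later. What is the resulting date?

November 21, 1924

Counting forward 8 weeks (= 56 days) from August 13, 1921:
August has 31 days, so 31 − 13 = 18 days remain after August 13, 1921; 56 − 18 = 38 left.
September 1921 has 30 days: 38 − 30 = 8 left.
8 days into October 1921 → October 8, 1921.
Adding 3 weeks (= 21 days) from October 8, 1921:
October has 31 days; 8 + 21 = 29, still in October.
Adding 600 days from October 29, 1921:
October has 31 days, so 31 − 29 = 2 days remain after October 29, 1921; 600 − 2 = 598 left.
November 1921 has 30 days: 598 − 30 = 568 left.
December 1921 has 31 days: 568 − 31 = 537 left.
January 1922 has 31 days: 537 − 31 = 506 left.
February 1922 has 28 days (1922 is not a leap year): 506 − 28 = 478 left.
March 1922 has 31 days: 478 − 31 = 447 left.
April 1922 has 30 days: 447 − 30 = 417 left.
May 1922 has 31 days: 417 − 31 = 386 left.
June 1922 has 30 days: 386 − 30 = 356 left.
July 1922 has 31 days: 356 − 31 = 325 left.
August 1922 has 31 days: 325 − 31 = 294 left.
September 1922 has 30 days: 294 − 30 = 264 left.
October 1922 has 31 days: 264 − 31 = 233 left.
November 1922 has 30 days: 233 − 30 = 203 left.
December 1922 has 31 days: 203 − 31 = 172 left.
January 1923 has 31 days: 172 − 31 = 141 left.
February 1923 has 28 days (1923 is not a leap year): 141 − 28 = 113 left.
March 1923 has 31 days: 113 − 31 = 82 left.
April 1923 has 30 days: 82 − 30 = 52 left.
May 1923 has 31 days: 52 − 31 = 21 left.
21 days into June 1923 → June 21, 1923.
Adding 17 months from June 21, 1923:
month 6 + 17 = 23, which is month 11 of year 1924 → November 1924.
Day 21 is valid in November, giving November 21, 1924.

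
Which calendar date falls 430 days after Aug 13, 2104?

Adding 430 days from August 13, 2104.
August has 31 days, so 31 − 13 = 18 days remain after August 13, 2104; 430 − 18 = 412 left.
September 2104 has 30 days: 412 − 30 = 382 left.
October 2104 has 31 days: 382 − 31 = 351 left.
November 2104 has 30 days: 351 − 30 = 321 left.
December 2104 has 31 days: 321 − 31 = 290 left.
January 2105 has 31 days: 290 − 31 = 259 left.
February 2105 has 28 days (2105 is not a leap year): 259 − 28 = 231 left.
March 2105 has 31 days: 231 − 31 = 200 left.
April 2105 has 30 days: 200 − 30 = 170 left.
May 2105 has 31 days: 170 − 31 = 139 left.
June 2105 has 30 days: 139 − 30 = 109 left.
July 2105 has 31 days: 109 − 31 = 78 left.
August 2105 has 31 days: 78 − 31 = 47 left.
September 2105 has 30 days: 47 − 30 = 17 left.
17 days into October 2105 → October 17, 2105.

October 17, 2105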